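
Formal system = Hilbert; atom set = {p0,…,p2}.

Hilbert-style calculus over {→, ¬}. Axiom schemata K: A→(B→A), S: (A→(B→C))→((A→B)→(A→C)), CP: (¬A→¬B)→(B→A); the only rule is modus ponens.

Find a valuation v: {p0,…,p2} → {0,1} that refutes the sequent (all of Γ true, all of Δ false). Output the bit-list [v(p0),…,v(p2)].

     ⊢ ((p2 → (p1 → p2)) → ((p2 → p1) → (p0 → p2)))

Search for a countermodel by truth-table:
  v=000: Γ:[] Δ:[((p2 → (p1 → p2)) → ((p2 → p1) → (p0 → p2)))=T] refutes=False
  v=001: Γ:[] Δ:[((p2 → (p1 → p2)) → ((p2 → p1) → (p0 → p2)))=T] refutes=False
  v=010: Γ:[] Δ:[((p2 → (p1 → p2)) → ((p2 → p1) → (p0 → p2)))=T] refutes=False
  v=011: Γ:[] Δ:[((p2 → (p1 → p2)) → ((p2 → p1) → (p0 → p2)))=T] refutes=False
  v=100: Γ:[] Δ:[((p2 → (p1 → p2)) → ((p2 → p1) → (p0 → p2)))=F] refutes=True  ← countermodel

Result: [1, 0, 0]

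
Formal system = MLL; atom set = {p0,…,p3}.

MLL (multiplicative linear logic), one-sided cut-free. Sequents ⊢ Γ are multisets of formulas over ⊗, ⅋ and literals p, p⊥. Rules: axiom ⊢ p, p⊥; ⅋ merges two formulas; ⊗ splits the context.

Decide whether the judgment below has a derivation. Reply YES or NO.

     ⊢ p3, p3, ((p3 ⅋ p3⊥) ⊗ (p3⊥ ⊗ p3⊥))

Derivation (root first):
[⊗]  ⊢ p3, p3, ((p3 ⅋ p3⊥) ⊗ (p3⊥ ⊗ p3⊥))
  [⅋]  ⊢ (p3 ⅋ p3⊥)
    [Ax]  ⊢ p3, p3⊥
  [⊗]  ⊢ p3, p3, (p3⊥ ⊗ p3⊥)
    [Ax]  ⊢ p3, p3⊥
    [Ax]  ⊢ p3, p3⊥

Result: YES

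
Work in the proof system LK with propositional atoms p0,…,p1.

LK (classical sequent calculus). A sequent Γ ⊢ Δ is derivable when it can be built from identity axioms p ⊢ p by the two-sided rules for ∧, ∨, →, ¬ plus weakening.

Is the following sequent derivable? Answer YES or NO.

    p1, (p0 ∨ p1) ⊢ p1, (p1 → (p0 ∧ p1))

Derivation (root first):
[→R] p1, (p0 ∨ p1) ⊢ p1, (p1 → (p0 ∧ p1))
  [WL] p1, (p0 ∨ p1), p1 ⊢ p1, (p0 ∧ p1)
    [∧R] p1, (p0 ∨ p1) ⊢ p1, (p0 ∧ p1)
      [∨L] (p0 ∨ p1) ⊢ p1, p0
        [Ax] p0 ⊢ p0
        [Ax] p1 ⊢ p1
      [Ax] p1 ⊢ p1

Result: YES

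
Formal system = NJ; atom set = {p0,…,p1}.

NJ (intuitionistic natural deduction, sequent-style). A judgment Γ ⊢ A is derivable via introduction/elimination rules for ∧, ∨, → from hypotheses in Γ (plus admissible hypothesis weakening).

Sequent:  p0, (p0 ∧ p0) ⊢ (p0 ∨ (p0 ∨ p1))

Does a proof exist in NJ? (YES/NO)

Proof tree:
[Wk] p0, (p0 ∧ p0) ⊢ (p0 ∨ (p0 ∨ p1))
  [∨I₂] p0 ⊢ (p0 ∨ (p0 ∨ p1))
    [∨I₁] p0 ⊢ (p0 ∨ p1)
      [Ax] p0 ⊢ p0

Result: YES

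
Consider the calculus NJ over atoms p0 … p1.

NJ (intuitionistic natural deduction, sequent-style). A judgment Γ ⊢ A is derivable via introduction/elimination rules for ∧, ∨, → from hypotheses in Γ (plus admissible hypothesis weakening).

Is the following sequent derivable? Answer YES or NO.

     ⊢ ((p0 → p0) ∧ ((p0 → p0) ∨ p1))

Derivation trace:
[∧I]  ⊢ ((p0 → p0) ∧ ((p0 → p0) ∨ p1))
  [→I]  ⊢ (p0 → p0)
    [Ax] p0 ⊢ p0
  [∨I₁]  ⊢ ((p0 → p0) ∨ p1)
    [→I]  ⊢ (p0 → p0)
      [Ax] p0 ⊢ p0

Result: YES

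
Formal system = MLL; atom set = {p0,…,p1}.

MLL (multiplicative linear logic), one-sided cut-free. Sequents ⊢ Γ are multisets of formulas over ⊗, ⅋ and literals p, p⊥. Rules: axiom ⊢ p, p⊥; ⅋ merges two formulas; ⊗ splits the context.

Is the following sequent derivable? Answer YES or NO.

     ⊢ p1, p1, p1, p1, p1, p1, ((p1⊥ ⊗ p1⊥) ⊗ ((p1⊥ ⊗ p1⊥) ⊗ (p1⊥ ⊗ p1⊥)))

Derivation (root first):
[⊗]  ⊢ p1, p1, p1, p1, p1, p1, ((p1⊥ ⊗ p1⊥) ⊗ ((p1⊥ ⊗ p1⊥) ⊗ (p1⊥ ⊗ p1⊥)))
  [⊗]  ⊢ p1, p1, (p1⊥ ⊗ p1⊥)
    [Ax]  ⊢ p1, p1⊥
    [Ax]  ⊢ p1, p1⊥
  [⊗]  ⊢ p1, p1, p1, p1, ((p1⊥ ⊗ p1⊥) ⊗ (p1⊥ ⊗ p1⊥))
    [⊗]  ⊢ p1, p1, (p1⊥ ⊗ p1⊥)
      [Ax]  ⊢ p1, p1⊥
      [Ax]  ⊢ p1, p1⊥
    [⊗]  ⊢ p1, p1, (p1⊥ ⊗ p1⊥)
      [Ax]  ⊢ p1, p1⊥
      [Ax]  ⊢ p1, p1⊥

Result: YES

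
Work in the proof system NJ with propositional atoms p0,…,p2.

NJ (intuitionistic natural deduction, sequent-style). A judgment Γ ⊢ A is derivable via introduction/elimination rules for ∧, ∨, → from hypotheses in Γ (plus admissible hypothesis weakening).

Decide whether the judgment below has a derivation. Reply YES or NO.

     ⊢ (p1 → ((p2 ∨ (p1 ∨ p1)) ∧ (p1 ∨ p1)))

Proof tree:
[→I]  ⊢ (p1 → ((p2 ∨ (p1 ∨ p1)) ∧ (p1 ∨ p1)))
  [∧I] p1 ⊢ ((p2 ∨ (p1 ∨ p1)) ∧ (p1 ∨ p1))
    [∨I₂] p1 ⊢ (p2 ∨ (p1 ∨ p1))
      [∨I₁] p1 ⊢ (p1 ∨ p1)
        [Ax] p1 ⊢ p1
    [∨I₁] p1 ⊢ (p1 ∨ p1)
      [Ax] p1 ⊢ p1

Result: YES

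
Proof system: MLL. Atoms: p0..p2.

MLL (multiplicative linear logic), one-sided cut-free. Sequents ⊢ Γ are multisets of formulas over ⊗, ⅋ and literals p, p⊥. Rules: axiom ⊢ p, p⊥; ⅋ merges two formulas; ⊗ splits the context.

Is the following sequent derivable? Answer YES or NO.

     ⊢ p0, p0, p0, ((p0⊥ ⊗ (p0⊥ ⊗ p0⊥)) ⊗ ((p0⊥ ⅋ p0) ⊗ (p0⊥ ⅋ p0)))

Derivation (root first):
[⊗]  ⊢ p0, p0, p0, ((p0⊥ ⊗ (p0⊥ ⊗ p0⊥)) ⊗ ((p0⊥ ⅋ p0) ⊗ (p0⊥ ⅋ p0)))
  [⊗]  ⊢ p0, p0, p0, (p0⊥ ⊗ (p0⊥ ⊗ p0⊥))
    [Ax]  ⊢ p0, p0⊥
    [⊗]  ⊢ p0, p0, (p0⊥ ⊗ p0⊥)
      [Ax]  ⊢ p0, p0⊥
      [Ax]  ⊢ p0, p0⊥
  [⊗]  ⊢ ((p0⊥ ⅋ p0) ⊗ (p0⊥ ⅋ p0))
    [⅋]  ⊢ (p0⊥ ⅋ p0)
      [Ax]  ⊢ p0, p0⊥
    [⅋]  ⊢ (p0⊥ ⅋ p0)
      [Ax]  ⊢ p0, p0⊥

Result: YES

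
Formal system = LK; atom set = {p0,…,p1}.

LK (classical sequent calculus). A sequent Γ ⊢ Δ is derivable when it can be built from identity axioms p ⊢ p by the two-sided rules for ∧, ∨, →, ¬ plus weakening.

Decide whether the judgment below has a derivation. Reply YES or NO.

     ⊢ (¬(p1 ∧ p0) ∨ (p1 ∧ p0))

Proof tree:
[∨R]  ⊢ (¬(p1 ∧ p0) ∨ (p1 ∧ p0))
  [¬R]  ⊢ (p1 ∧ p0), ¬(p1 ∧ p0)
    [∧L] (p1 ∧ p0) ⊢ (p1 ∧ p0)
      [∧R] p1, p0 ⊢ (p1 ∧ p0)
        [Ax] p1 ⊢ p1
        [Ax] p0 ⊢ p0

Result: YES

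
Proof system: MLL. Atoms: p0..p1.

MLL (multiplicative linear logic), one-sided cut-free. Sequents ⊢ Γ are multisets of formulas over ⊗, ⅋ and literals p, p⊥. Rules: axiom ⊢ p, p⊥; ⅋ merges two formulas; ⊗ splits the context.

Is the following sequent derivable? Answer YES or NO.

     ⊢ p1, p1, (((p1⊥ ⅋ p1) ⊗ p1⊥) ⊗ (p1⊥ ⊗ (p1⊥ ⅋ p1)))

Derivation (root first):
[⊗]  ⊢ p1, p1, (((p1⊥ ⅋ p1) ⊗ p1⊥) ⊗ (p1⊥ ⊗ (p1⊥ ⅋ p1)))
  [⊗]  ⊢ p1, ((p1⊥ ⅋ p1) ⊗ p1⊥)
    [⅋]  ⊢ (p1⊥ ⅋ p1)
      [Ax]  ⊢ p1, p1⊥
    [Ax]  ⊢ p1, p1⊥
  [⊗]  ⊢ p1, (p1⊥ ⊗ (p1⊥ ⅋ p1))
    [Ax]  ⊢ p1, p1⊥
    [⅋]  ⊢ (p1⊥ ⅋ p1)
      [Ax]  ⊢ p1, p1⊥

Result: YES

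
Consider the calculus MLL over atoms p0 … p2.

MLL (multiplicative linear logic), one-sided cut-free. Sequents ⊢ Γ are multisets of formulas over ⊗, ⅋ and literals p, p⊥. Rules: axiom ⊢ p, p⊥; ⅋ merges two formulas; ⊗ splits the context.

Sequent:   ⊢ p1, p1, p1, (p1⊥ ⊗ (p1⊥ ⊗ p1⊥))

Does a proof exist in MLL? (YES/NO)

Proof tree:
[⊗]  ⊢ p1, p1, p1, (p1⊥ ⊗ (p1⊥ ⊗ p1⊥))
  [Ax]  ⊢ p1, p1⊥
  [⊗]  ⊢ p1, p1, (p1⊥ ⊗ p1⊥)
    [Ax]  ⊢ p1, p1⊥
    [Ax]  ⊢ p1, p1⊥

Result: YES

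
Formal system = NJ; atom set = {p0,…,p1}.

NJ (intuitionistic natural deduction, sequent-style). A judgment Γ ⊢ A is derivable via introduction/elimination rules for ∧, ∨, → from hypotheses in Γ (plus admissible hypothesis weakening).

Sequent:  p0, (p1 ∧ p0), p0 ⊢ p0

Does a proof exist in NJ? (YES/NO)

Derivation (root first):
[Wk] p0, (p1 ∧ p0), p0 ⊢ p0
  [Wk] p0, (p1 ∧ p0) ⊢ p0
    [Ax] p0 ⊢ p0

Result: YES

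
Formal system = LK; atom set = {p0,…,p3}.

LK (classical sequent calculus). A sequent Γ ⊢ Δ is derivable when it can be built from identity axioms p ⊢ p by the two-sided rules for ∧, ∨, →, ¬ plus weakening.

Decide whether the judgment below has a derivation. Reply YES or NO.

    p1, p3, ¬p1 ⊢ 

Derivation trace:
[¬L] p1, p3, ¬p1 ⊢ 
  [WL] p1, p3 ⊢ p1
    [Ax] p1 ⊢ p1

Result: YES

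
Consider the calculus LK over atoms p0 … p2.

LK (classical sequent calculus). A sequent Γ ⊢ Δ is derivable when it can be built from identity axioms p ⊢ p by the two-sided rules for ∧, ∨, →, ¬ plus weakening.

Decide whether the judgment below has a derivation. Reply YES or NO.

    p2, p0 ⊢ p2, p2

Proof tree:
[WR] p2, p0 ⊢ p2, p2
  [WL] p2, p0 ⊢ p2
    [Ax] p2 ⊢ p2

Result: YES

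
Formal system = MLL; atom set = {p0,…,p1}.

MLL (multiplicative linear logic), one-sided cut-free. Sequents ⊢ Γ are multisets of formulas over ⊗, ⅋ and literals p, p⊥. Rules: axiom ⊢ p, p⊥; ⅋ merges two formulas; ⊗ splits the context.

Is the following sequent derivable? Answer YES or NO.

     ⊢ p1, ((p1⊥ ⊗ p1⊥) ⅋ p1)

Derivation trace:
[⅋]  ⊢ p1, ((p1⊥ ⊗ p1⊥) ⅋ p1)
  [⊗]  ⊢ p1, p1, (p1⊥ ⊗ p1⊥)
    [Ax]  ⊢ p1, p1⊥
    [Ax]  ⊢ p1, p1⊥

Result: YES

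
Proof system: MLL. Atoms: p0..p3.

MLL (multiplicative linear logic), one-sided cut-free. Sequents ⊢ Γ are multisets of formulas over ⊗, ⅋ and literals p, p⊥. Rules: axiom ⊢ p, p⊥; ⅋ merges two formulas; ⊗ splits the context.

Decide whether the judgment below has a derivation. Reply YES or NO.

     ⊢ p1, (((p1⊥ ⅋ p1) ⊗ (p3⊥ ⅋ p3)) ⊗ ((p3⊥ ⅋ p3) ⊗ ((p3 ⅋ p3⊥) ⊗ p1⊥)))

Derivation (root first):
[⊗]  ⊢ p1, (((p1⊥ ⅋ p1) ⊗ (p3⊥ ⅋ p3)) ⊗ ((p3⊥ ⅋ p3) ⊗ ((p3 ⅋ p3⊥) ⊗ p1⊥)))
  [⊗]  ⊢ ((p1⊥ ⅋ p1) ⊗ (p3⊥ ⅋ p3))
    [⅋]  ⊢ (p1⊥ ⅋ p1)
      [Ax]  ⊢ p1, p1⊥
    [⅋]  ⊢ (p3⊥ ⅋ p3)
      [Ax]  ⊢ p3, p3⊥
  [⊗]  ⊢ p1, ((p3⊥ ⅋ p3) ⊗ ((p3 ⅋ p3⊥) ⊗ p1⊥))
    [⅋]  ⊢ (p3⊥ ⅋ p3)
      [Ax]  ⊢ p3, p3⊥
    [⊗]  ⊢ p1, ((p3 ⅋ p3⊥) ⊗ p1⊥)
      [⅋]  ⊢ (p3 ⅋ p3⊥)
        [Ax]  ⊢ p3, p3⊥
      [Ax]  ⊢ p1, p1⊥

Result: YES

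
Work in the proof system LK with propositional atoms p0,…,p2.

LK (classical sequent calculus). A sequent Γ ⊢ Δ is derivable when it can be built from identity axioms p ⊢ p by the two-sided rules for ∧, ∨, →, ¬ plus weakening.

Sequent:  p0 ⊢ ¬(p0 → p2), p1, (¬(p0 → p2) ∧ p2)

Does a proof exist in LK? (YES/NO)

Truth-table refutation:
  v=000: Γ:[p0=F] Δ:[¬(p0 → p2)=F, p1=F, (¬(p0 → p2) ∧ p2)=F] refutes=False
  v=001: Γ:[p0=F] Δ:[¬(p0 → p2)=F, p1=F, (¬(p0 → p2) ∧ p2)=F] refutes=False
  v=010: Γ:[p0=F] Δ:[¬(p0 → p2)=F, p1=T, (¬(p0 → p2) ∧ p2)=F] refutes=False
  v=011: Γ:[p0=F] Δ:[¬(p0 → p2)=F, p1=T, (¬(p0 → p2) ∧ p2)=F] refutes=False
  v=100: Γ:[p0=T] Δ:[¬(p0 → p2)=T, p1=F, (¬(p0 → p2) ∧ p2)=F] refutes=False
  v=101: Γ:[p0=T] Δ:[¬(p0 → p2)=F, p1=F, (¬(p0 → p2) ∧ p2)=F] refutes=True  ← countermodel

Result: NO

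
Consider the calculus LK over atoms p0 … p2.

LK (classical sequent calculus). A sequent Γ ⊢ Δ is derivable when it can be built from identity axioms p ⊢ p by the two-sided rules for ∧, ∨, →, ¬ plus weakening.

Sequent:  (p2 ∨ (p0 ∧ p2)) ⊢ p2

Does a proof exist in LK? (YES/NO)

Derivation trace:
[∨L] (p2 ∨ (p0 ∧ p2)) ⊢ p2
  [Ax] p2 ⊢ p2
  [∧L] (p0 ∧ p2) ⊢ p2
    [WL] p2, p0 ⊢ p2
      [Ax] p2 ⊢ p2

Result: YES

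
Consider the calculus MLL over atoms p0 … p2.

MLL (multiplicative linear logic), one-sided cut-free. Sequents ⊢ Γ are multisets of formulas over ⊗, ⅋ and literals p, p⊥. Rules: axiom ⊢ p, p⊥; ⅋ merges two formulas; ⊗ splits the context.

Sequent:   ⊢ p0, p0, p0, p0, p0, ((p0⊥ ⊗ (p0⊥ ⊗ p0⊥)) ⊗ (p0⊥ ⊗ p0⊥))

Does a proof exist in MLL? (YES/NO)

Derivation trace:
[⊗]  ⊢ p0, p0, p0, p0, p0, ((p0⊥ ⊗ (p0⊥ ⊗ p0⊥)) ⊗ (p0⊥ ⊗ p0⊥))
  [⊗]  ⊢ p0, p0, p0, (p0⊥ ⊗ (p0⊥ ⊗ p0⊥))
    [Ax]  ⊢ p0, p0⊥
    [⊗]  ⊢ p0, p0, (p0⊥ ⊗ p0⊥)
      [Ax]  ⊢ p0, p0⊥
      [Ax]  ⊢ p0, p0⊥
  [⊗]  ⊢ p0, p0, (p0⊥ ⊗ p0⊥)
    [Ax]  ⊢ p0, p0⊥
    [Ax]  ⊢ p0, p0⊥

Result: YES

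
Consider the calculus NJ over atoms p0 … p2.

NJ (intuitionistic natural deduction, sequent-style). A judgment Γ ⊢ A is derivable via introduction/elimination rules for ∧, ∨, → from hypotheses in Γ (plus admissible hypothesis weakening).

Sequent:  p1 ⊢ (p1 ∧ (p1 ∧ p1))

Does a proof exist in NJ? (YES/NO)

Derivation trace:
[∧I] p1 ⊢ (p1 ∧ (p1 ∧ p1))
  [Ax] p1 ⊢ p1
  [∧I] p1 ⊢ (p1 ∧ p1)
    [Ax] p1 ⊢ p1
    [Ax] p1 ⊢ p1

Result: YES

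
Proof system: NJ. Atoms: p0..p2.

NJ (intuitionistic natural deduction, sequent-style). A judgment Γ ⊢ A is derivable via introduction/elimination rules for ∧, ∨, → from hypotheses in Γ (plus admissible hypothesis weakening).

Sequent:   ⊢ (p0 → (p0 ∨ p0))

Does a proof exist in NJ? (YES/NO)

Proof tree:
[→I]  ⊢ (p0 → (p0 ∨ p0))
  [∨I₁] p0 ⊢ (p0 ∨ p0)
    [Ax] p0 ⊢ p0

Result: YES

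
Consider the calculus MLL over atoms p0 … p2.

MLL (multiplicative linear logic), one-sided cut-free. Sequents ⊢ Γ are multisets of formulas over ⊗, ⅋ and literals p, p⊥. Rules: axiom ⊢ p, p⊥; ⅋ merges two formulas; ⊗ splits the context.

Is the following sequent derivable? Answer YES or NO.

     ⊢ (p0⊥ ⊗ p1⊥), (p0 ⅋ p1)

Derivation trace:
[⅋]  ⊢ (p0⊥ ⊗ p1⊥), (p0 ⅋ p1)
  [⊗]  ⊢ p0, p1, (p0⊥ ⊗ p1⊥)
    [Ax]  ⊢ p0, p0⊥
    [Ax]  ⊢ p1, p1⊥

Result: YES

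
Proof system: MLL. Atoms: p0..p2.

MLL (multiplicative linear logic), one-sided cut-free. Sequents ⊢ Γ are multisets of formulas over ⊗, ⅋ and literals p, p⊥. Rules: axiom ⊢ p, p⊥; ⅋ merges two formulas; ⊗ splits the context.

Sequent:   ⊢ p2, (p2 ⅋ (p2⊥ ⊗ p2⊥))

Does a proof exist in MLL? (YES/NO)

Derivation (root first):
[⅋]  ⊢ p2, (p2 ⅋ (p2⊥ ⊗ p2⊥))
  [⊗]  ⊢ p2, p2, (p2⊥ ⊗ p2⊥)
    [Ax]  ⊢ p2, p2⊥
    [Ax]  ⊢ p2, p2⊥

Result: YES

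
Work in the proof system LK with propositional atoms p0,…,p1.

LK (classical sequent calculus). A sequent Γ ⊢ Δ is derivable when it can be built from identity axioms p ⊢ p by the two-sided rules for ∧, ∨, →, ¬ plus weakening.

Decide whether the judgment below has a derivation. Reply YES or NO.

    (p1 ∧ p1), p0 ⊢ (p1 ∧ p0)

Proof tree:
[∧R] (p1 ∧ p1), p0 ⊢ (p1 ∧ p0)
  [∧L] (p1 ∧ p1) ⊢ p1
    [WL] p1, p1 ⊢ p1
      [Ax] p1 ⊢ p1
  [Ax] p0 ⊢ p0

Result: YES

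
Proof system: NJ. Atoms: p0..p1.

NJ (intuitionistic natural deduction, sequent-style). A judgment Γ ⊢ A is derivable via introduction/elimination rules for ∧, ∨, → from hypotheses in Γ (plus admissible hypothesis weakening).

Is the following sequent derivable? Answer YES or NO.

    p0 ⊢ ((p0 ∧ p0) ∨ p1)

Derivation trace:
[∨I₁] p0 ⊢ ((p0 ∧ p0) ∨ p1)
  [∧I] p0 ⊢ (p0 ∧ p0)
    [Wk] p0, p0 ⊢ p0
      [Ax] p0 ⊢ p0
    [Ax] p0 ⊢ p0

Result: YES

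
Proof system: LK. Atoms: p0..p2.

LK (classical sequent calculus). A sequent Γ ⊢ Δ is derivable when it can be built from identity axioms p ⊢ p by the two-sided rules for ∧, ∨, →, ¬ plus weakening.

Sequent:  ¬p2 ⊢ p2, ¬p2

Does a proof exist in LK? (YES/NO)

Derivation (root first):
[¬R] ¬p2 ⊢ p2, ¬p2
  [WR] p2, ¬p2 ⊢ p2
    [¬L] p2, ¬p2 ⊢ 
      [Ax] p2 ⊢ p2

Result: YES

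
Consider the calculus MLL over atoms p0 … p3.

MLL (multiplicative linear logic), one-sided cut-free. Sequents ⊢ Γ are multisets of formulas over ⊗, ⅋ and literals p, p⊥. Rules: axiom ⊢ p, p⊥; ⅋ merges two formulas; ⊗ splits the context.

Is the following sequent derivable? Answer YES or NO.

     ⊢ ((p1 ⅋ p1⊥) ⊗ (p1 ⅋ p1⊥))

Derivation trace:
[⊗]  ⊢ ((p1 ⅋ p1⊥) ⊗ (p1 ⅋ p1⊥))
  [⅋]  ⊢ (p1 ⅋ p1⊥)
    [Ax]  ⊢ p1, p1⊥
  [⅋]  ⊢ (p1 ⅋ p1⊥)
    [Ax]  ⊢ p1, p1⊥

Result: YES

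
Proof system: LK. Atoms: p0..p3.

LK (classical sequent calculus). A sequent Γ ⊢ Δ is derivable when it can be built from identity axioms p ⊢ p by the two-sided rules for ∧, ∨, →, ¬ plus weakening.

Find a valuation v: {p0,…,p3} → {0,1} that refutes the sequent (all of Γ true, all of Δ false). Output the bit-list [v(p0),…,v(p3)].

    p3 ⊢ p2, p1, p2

Search for a countermodel by truth-table:
  v=0000: Γ:[p3=F] Δ:[p2=F, p1=F, p2=F] refutes=False
  v=0001: Γ:[p3=T] Δ:[p2=F, p1=F, p2=F] refutes=True  ← countermodel

Result: [0, 0, 0, 1]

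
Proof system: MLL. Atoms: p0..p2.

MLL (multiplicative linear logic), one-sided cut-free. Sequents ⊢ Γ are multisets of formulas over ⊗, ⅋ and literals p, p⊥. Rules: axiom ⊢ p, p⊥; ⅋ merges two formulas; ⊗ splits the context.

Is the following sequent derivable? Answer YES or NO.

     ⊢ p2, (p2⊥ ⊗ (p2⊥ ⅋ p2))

Proof tree:
[⊗]  ⊢ p2, (p2⊥ ⊗ (p2⊥ ⅋ p2))
  [Ax]  ⊢ p2, p2⊥
  [⅋]  ⊢ (p2⊥ ⅋ p2)
    [Ax]  ⊢ p2, p2⊥

Result: YES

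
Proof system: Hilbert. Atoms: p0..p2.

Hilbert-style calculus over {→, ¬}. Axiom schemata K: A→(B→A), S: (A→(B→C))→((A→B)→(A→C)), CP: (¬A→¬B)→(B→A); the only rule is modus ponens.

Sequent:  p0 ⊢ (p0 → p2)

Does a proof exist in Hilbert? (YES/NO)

Truth-table refutation:
  v=000: Γ:[p0=F] Δ:[(p0 → p2)=T] refutes=False
  v=001: Γ:[p0=F] Δ:[(p0 → p2)=T] refutes=False
  v=010: Γ:[p0=F] Δ:[(p0 → p2)=T] refutes=False
  v=011: Γ:[p0=F] Δ:[(p0 → p2)=T] refutes=False
  v=100: Γ:[p0=T] Δ:[(p0 → p2)=F] refutes=True  ← countermodel

Result: NO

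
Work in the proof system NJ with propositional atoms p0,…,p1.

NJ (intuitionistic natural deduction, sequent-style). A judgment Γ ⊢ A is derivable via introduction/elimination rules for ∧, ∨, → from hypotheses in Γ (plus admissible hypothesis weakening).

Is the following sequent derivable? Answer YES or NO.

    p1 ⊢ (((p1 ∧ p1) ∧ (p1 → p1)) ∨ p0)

Derivation trace:
[∨I₁] p1 ⊢ (((p1 ∧ p1) ∧ (p1 → p1)) ∨ p0)
  [∧I] p1 ⊢ ((p1 ∧ p1) ∧ (p1 → p1))
    [∧I] p1 ⊢ (p1 ∧ p1)
      [Ax] p1 ⊢ p1
      [Ax] p1 ⊢ p1
    [→I]  ⊢ (p1 → p1)
      [Ax] p1 ⊢ p1

Result: YES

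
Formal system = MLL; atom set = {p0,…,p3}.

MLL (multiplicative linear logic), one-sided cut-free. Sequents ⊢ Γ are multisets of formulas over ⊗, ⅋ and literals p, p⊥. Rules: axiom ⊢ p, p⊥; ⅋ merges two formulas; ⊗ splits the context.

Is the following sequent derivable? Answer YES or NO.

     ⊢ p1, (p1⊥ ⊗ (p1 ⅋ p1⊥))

Proof tree:
[⊗]  ⊢ p1, (p1⊥ ⊗ (p1 ⅋ p1⊥))
  [Ax]  ⊢ p1, p1⊥
  [⅋]  ⊢ (p1 ⅋ p1⊥)
    [Ax]  ⊢ p1, p1⊥

Result: YES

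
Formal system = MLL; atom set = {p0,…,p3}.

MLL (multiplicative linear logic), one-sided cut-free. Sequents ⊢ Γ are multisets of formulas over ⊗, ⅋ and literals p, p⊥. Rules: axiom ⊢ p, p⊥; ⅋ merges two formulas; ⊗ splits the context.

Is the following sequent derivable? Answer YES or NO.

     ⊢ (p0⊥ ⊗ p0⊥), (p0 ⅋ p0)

Derivation (root first):
[⅋]  ⊢ (p0⊥ ⊗ p0⊥), (p0 ⅋ p0)
  [⊗]  ⊢ p0, p0, (p0⊥ ⊗ p0⊥)
    [Ax]  ⊢ p0, p0⊥
    [Ax]  ⊢ p0, p0⊥

Result: YES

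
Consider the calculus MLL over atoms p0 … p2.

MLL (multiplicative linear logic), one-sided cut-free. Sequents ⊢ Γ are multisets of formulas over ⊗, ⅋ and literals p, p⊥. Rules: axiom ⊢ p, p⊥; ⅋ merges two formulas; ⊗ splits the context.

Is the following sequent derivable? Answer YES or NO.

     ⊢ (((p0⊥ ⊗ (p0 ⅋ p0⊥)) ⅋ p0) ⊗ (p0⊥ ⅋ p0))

Derivation trace:
[⊗]  ⊢ (((p0⊥ ⊗ (p0 ⅋ p0⊥)) ⅋ p0) ⊗ (p0⊥ ⅋ p0))
  [⅋]  ⊢ ((p0⊥ ⊗ (p0 ⅋ p0⊥)) ⅋ p0)
    [⊗]  ⊢ p0, (p0⊥ ⊗ (p0 ⅋ p0⊥))
      [Ax]  ⊢ p0, p0⊥
      [⅋]  ⊢ (p0 ⅋ p0⊥)
        [Ax]  ⊢ p0, p0⊥
  [⅋]  ⊢ (p0⊥ ⅋ p0)
    [Ax]  ⊢ p0, p0⊥

Result: YES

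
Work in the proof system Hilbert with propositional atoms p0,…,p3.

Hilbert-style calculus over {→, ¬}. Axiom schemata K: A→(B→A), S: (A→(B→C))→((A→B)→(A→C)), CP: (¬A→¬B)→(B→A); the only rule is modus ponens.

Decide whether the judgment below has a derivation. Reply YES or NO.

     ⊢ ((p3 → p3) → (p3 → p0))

Search for a countermodel by truth-table:
  v=0000: Γ:[] Δ:[((p3 → p3) → (p3 → p0))=T] refutes=False
  v=0001: Γ:[] Δ:[((p3 → p3) → (p3 → p0))=F] refutes=True  ← countermodel

Result: NO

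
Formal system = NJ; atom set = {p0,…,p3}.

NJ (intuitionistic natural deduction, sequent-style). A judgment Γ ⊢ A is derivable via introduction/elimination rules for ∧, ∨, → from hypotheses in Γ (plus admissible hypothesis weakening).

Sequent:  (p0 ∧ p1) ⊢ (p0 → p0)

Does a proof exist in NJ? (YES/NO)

Derivation trace:
[Wk] (p0 ∧ p1) ⊢ (p0 → p0)
  [→I]  ⊢ (p0 → p0)
    [Ax] p0 ⊢ p0

Result: YES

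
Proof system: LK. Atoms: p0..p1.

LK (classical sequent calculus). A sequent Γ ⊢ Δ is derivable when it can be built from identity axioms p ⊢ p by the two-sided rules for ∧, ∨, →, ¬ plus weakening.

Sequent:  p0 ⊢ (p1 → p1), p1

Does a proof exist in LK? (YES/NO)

Derivation trace:
[WL] p0 ⊢ (p1 → p1), p1
  [WR]  ⊢ (p1 → p1), p1
    [→R]  ⊢ (p1 → p1)
      [Ax] p1 ⊢ p1

Result: YES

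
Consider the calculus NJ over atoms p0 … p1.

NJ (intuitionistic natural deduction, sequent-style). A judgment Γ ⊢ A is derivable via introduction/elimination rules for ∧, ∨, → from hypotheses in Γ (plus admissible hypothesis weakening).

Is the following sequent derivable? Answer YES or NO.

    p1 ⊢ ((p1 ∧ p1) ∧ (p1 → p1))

Derivation (root first):
[∧I] p1 ⊢ ((p1 ∧ p1) ∧ (p1 → p1))
  [∧I] p1 ⊢ (p1 ∧ p1)
    [Ax] p1 ⊢ p1
    [Ax] p1 ⊢ p1
  [Wk] p1 ⊢ (p1 → p1)
    [→I]  ⊢ (p1 → p1)
      [Ax] p1 ⊢ p1

Result: YES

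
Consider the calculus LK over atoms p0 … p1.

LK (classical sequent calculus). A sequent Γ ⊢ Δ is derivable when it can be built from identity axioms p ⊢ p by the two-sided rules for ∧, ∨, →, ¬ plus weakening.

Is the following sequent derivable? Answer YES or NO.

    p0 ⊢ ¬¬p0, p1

Derivation (root first):
[WR] p0 ⊢ ¬¬p0, p1
  [¬R] p0 ⊢ ¬¬p0
    [¬L] p0, ¬p0 ⊢ 
      [Ax] p0 ⊢ p0

Result: YES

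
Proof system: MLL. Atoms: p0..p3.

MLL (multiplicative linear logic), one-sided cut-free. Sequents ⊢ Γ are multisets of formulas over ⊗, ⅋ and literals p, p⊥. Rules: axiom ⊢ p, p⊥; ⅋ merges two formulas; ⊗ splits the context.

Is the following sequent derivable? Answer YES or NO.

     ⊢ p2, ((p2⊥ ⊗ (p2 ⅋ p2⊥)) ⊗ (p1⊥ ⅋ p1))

Proof tree:
[⊗]  ⊢ p2, ((p2⊥ ⊗ (p2 ⅋ p2⊥)) ⊗ (p1⊥ ⅋ p1))
  [⊗]  ⊢ p2, (p2⊥ ⊗ (p2 ⅋ p2⊥))
    [Ax]  ⊢ p2, p2⊥
    [⅋]  ⊢ (p2 ⅋ p2⊥)
      [Ax]  ⊢ p2, p2⊥
  [⅋]  ⊢ (p1⊥ ⅋ p1)
    [Ax]  ⊢ p1, p1⊥

Result: YES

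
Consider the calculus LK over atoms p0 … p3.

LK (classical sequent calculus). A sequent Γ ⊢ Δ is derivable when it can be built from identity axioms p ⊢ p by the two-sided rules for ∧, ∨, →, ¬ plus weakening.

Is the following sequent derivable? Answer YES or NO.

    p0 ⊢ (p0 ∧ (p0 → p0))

Derivation (root first):
[∧R] p0 ⊢ (p0 ∧ (p0 → p0))
  [Ax] p0 ⊢ p0
  [→R]  ⊢ (p0 → p0)
    [Ax] p0 ⊢ p0

Result: YES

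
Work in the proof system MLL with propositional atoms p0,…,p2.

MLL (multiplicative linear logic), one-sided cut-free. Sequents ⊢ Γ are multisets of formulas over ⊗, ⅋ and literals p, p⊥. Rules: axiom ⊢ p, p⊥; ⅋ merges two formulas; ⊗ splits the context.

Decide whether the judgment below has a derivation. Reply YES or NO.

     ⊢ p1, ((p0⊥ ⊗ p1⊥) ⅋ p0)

Derivation (root first):
[⅋]  ⊢ p1, ((p0⊥ ⊗ p1⊥) ⅋ p0)
  [⊗]  ⊢ p0, p1, (p0⊥ ⊗ p1⊥)
    [Ax]  ⊢ p0, p0⊥
    [Ax]  ⊢ p1, p1⊥

Result: YES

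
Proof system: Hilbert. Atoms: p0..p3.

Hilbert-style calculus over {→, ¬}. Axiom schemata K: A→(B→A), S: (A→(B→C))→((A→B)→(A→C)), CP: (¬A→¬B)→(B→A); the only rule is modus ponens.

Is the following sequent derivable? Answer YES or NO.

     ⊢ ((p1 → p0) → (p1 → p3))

Truth-table refutation:
  v=0000: Γ:[] Δ:[((p1 → p0) → (p1 → p3))=T] refutes=False
  v=0001: Γ:[] Δ:[((p1 → p0) → (p1 → p3))=T] refutes=False
  v=0010: Γ:[] Δ:[((p1 → p0) → (p1 → p3))=T] refutes=False
  v=0011: Γ:[] Δ:[((p1 → p0) → (p1 → p3))=T] refutes=False
  v=0100: Γ:[] Δ:[((p1 → p0) → (p1 → p3))=T] refutes=False
  v=0101: Γ:[] Δ:[((p1 → p0) → (p1 → p3))=T] refutes=False
  v=0110: Γ:[] Δ:[((p1 → p0) → (p1 → p3))=T] refutes=False
  v=0111: Γ:[] Δ:[((p1 → p0) → (p1 → p3))=T] refutes=False
  v=1000: Γ:[] Δ:[((p1 → p0) → (p1 → p3))=T] refutes=False
  v=1001: Γ:[] Δ:[((p1 → p0) → (p1 → p3))=T] refutes=False
  v=1010: Γ:[] Δ:[((p1 → p0) → (p1 → p3))=T] refutes=False
  v=1011: Γ:[] Δ:[((p1 → p0) → (p1 → p3))=T] refutes=False
  v=1100: Γ:[] Δ:[((p1 → p0) → (p1 → p3))=F] refutes=True  ← countermodel

Result: NO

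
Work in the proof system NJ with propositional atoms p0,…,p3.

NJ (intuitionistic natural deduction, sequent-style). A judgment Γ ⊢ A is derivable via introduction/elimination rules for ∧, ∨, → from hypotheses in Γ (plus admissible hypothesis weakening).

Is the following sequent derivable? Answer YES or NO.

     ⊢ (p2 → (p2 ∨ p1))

Derivation (root first):
[→I]  ⊢ (p2 → (p2 ∨ p1))
  [∨I₁] p2 ⊢ (p2 ∨ p1)
    [Ax] p2 ⊢ p2

Result: YES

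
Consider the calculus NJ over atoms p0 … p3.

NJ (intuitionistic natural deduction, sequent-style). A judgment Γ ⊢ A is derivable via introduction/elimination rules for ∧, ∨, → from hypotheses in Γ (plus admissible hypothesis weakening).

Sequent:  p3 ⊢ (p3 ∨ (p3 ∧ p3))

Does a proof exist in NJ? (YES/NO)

Proof tree:
[∨I₂] p3 ⊢ (p3 ∨ (p3 ∧ p3))
  [∧I] p3 ⊢ (p3 ∧ p3)
    [Ax] p3 ⊢ p3
    [Ax] p3 ⊢ p3

Result: YES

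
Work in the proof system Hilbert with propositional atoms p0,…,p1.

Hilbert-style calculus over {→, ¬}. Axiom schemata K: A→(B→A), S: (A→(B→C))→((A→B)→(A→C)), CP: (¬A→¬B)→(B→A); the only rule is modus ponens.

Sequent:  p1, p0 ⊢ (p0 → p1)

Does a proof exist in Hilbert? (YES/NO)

Proof tree:
[MP] p1, p0 ⊢ (p0 → p1)
  [K]  ⊢ (p1 → (p0 → p1))
  [MP] p1, p0 ⊢ p1
    [MP] p1 ⊢ (p0 → p1)
      [K]  ⊢ (p1 → (p0 → p1))
      [Hyp] p1 ⊢ p1
    [Hyp] p0 ⊢ p0

Result: YES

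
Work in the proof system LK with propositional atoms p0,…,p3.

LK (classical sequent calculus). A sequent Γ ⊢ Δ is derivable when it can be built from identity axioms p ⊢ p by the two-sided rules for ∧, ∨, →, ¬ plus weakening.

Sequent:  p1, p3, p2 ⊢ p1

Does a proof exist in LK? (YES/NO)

Derivation trace:
[WL] p1, p3, p2 ⊢ p1
  [WL] p1, p3 ⊢ p1
    [Ax] p1 ⊢ p1

Result: YES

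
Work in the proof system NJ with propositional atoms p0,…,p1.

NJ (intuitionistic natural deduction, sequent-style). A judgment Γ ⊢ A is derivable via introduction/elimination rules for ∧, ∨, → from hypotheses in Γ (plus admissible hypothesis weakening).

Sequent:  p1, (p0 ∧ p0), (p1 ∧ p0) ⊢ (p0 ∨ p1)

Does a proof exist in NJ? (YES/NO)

Proof tree:
[Wk] p1, (p0 ∧ p0), (p1 ∧ p0) ⊢ (p0 ∨ p1)
  [Wk] p1, (p0 ∧ p0) ⊢ (p0 ∨ p1)
    [∨I₂] p1 ⊢ (p0 ∨ p1)
      [Ax] p1 ⊢ p1

Result: YES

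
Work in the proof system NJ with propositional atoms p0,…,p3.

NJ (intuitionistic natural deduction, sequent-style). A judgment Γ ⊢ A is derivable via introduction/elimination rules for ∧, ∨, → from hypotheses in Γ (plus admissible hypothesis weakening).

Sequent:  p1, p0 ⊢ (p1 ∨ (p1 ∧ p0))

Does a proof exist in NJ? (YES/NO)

Proof tree:
[∨I₂] p1, p0 ⊢ (p1 ∨ (p1 ∧ p0))
  [∧I] p1, p0 ⊢ (p1 ∧ p0)
    [Ax] p1 ⊢ p1
    [Ax] p0 ⊢ p0

Result: YES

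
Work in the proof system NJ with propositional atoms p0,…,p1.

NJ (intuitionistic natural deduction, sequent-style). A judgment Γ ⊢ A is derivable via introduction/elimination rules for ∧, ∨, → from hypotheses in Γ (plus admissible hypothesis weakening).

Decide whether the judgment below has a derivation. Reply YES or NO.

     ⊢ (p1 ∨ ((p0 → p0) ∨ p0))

Proof tree:
[∨I₂]  ⊢ (p1 ∨ ((p0 → p0) ∨ p0))
  [∨I₁]  ⊢ ((p0 → p0) ∨ p0)
    [→I]  ⊢ (p0 → p0)
      [Ax] p0 ⊢ p0

Result: YES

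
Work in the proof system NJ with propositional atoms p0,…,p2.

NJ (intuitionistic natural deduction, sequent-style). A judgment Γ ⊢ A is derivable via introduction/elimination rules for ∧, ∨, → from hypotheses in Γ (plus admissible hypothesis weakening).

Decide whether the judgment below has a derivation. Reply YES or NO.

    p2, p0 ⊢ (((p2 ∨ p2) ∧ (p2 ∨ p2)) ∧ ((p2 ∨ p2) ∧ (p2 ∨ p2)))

Proof tree:
[∧I] p2, p0 ⊢ (((p2 ∨ p2) ∧ (p2 ∨ p2)) ∧ ((p2 ∨ p2) ∧ (p2 ∨ p2)))
  [∧I] p2, p0 ⊢ ((p2 ∨ p2) ∧ (p2 ∨ p2))
    [∨I₂] p2 ⊢ (p2 ∨ p2)
      [Ax] p2 ⊢ p2
    [Wk] p2, p0 ⊢ (p2 ∨ p2)
      [∨I₂] p2 ⊢ (p2 ∨ p2)
        [Ax] p2 ⊢ p2
  [∧I] p2, p0 ⊢ ((p2 ∨ p2) ∧ (p2 ∨ p2))
    [∨I₂] p2 ⊢ (p2 ∨ p2)
      [Ax] p2 ⊢ p2
    [Wk] p2, p0 ⊢ (p2 ∨ p2)
      [∨I₂] p2 ⊢ (p2 ∨ p2)
        [Ax] p2 ⊢ p2

Result: YES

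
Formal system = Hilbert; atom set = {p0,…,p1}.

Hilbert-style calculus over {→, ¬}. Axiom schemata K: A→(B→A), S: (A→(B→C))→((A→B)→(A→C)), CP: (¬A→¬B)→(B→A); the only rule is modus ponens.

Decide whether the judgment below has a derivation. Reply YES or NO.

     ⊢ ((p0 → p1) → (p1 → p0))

Search for a countermodel by truth-table:
  v=00: Γ:[] Δ:[((p0 → p1) → (p1 → p0))=T] refutes=False
  v=01: Γ:[] Δ:[((p0 → p1) → (p1 → p0))=F] refutes=True  ← countermodel

Result: NO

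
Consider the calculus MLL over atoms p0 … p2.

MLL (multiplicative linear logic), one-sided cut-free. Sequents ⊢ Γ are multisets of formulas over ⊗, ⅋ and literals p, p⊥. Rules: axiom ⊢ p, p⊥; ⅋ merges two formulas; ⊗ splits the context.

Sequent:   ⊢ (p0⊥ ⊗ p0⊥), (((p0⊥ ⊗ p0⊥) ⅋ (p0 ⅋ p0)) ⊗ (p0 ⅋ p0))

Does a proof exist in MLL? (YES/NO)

Derivation (root first):
[⊗]  ⊢ (p0⊥ ⊗ p0⊥), (((p0⊥ ⊗ p0⊥) ⅋ (p0 ⅋ p0)) ⊗ (p0 ⅋ p0))
  [⅋]  ⊢ ((p0⊥ ⊗ p0⊥) ⅋ (p0 ⅋ p0))
    [⅋]  ⊢ (p0⊥ ⊗ p0⊥), (p0 ⅋ p0)
      [⊗]  ⊢ p0, p0, (p0⊥ ⊗ p0⊥)
        [Ax]  ⊢ p0, p0⊥
        [Ax]  ⊢ p0, p0⊥
  [⅋]  ⊢ (p0⊥ ⊗ p0⊥), (p0 ⅋ p0)
    [⊗]  ⊢ p0, p0, (p0⊥ ⊗ p0⊥)
      [Ax]  ⊢ p0, p0⊥
      [Ax]  ⊢ p0, p0⊥

Result: YES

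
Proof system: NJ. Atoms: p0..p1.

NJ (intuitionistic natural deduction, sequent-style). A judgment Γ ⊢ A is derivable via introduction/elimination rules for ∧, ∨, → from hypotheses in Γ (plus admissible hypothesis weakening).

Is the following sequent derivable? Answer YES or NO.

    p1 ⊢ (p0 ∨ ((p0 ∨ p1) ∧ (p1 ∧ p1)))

Proof tree:
[∨I₂] p1 ⊢ (p0 ∨ ((p0 ∨ p1) ∧ (p1 ∧ p1)))
  [∧I] p1 ⊢ ((p0 ∨ p1) ∧ (p1 ∧ p1))
    [∨I₂] p1 ⊢ (p0 ∨ p1)
      [Ax] p1 ⊢ p1
    [∧I] p1 ⊢ (p1 ∧ p1)
      [Ax] p1 ⊢ p1
      [Ax] p1 ⊢ p1

Result: YES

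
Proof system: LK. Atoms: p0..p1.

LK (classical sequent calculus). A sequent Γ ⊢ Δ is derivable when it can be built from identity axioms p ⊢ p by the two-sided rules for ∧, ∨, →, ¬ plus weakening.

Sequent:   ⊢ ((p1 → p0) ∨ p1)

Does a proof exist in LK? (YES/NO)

Derivation trace:
[∨R]  ⊢ ((p1 → p0) ∨ p1)
  [→R]  ⊢ p1, (p1 → p0)
    [WR] p1 ⊢ p1, p0
      [Ax] p1 ⊢ p1

Result: YES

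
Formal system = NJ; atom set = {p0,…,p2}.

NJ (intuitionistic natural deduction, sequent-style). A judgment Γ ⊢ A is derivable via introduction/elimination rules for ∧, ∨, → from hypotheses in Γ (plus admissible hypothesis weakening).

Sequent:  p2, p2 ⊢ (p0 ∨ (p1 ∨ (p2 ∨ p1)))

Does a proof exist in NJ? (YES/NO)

Proof tree:
[∨I₂] p2, p2 ⊢ (p0 ∨ (p1 ∨ (p2 ∨ p1)))
  [∨I₂] p2, p2 ⊢ (p1 ∨ (p2 ∨ p1))
    [∨I₁] p2, p2 ⊢ (p2 ∨ p1)
      [Wk] p2, p2 ⊢ p2
        [Ax] p2 ⊢ p2

Result: YES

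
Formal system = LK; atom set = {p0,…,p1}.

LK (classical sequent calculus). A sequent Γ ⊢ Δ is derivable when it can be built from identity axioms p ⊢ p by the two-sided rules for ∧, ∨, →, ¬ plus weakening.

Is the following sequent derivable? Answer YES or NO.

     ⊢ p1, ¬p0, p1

Enumerate valuations to refute Γ ⊢ Δ:
  v=00: Γ:[] Δ:[p1=F, ¬p0=T, p1=F] refutes=False
  v=01: Γ:[] Δ:[p1=T, ¬p0=T, p1=T] refutes=False
  v=10: Γ:[] Δ:[p1=F, ¬p0=F, p1=F] refutes=True  ← countermodel

Result: NO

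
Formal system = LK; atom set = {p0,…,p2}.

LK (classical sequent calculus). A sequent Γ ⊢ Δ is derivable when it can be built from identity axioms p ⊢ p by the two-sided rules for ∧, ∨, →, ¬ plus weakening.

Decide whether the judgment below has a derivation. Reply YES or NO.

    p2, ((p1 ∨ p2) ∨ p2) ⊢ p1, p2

Derivation trace:
[∨L] p2, ((p1 ∨ p2) ∨ p2) ⊢ p1, p2
  [∨L] p2, (p1 ∨ p2) ⊢ p1, p2
    [Ax] p1 ⊢ p1
    [WL] p2, p2 ⊢ p2
      [Ax] p2 ⊢ p2
  [WL] p2, p2 ⊢ p2
    [Ax] p2 ⊢ p2

Result: YES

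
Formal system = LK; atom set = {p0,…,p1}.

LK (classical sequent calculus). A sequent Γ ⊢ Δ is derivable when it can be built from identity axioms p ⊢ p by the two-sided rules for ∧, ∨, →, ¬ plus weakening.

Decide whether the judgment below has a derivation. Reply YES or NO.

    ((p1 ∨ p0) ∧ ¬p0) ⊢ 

Truth-table refutation:
  v=00: Γ:[((p1 ∨ p0) ∧ ¬p0)=F] Δ:[] refutes=False
  v=01: Γ:[((p1 ∨ p0) ∧ ¬p0)=T] Δ:[] refutes=True  ← countermodel

Result: NO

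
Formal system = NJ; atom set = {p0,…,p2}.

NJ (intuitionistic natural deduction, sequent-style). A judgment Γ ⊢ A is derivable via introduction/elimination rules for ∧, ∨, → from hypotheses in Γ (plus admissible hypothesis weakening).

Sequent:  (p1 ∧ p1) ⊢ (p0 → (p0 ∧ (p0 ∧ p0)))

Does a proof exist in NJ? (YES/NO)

Proof tree:
[Wk] (p1 ∧ p1) ⊢ (p0 → (p0 ∧ (p0 ∧ p0)))
  [→I]  ⊢ (p0 → (p0 ∧ (p0 ∧ p0)))
    [∧I] p0 ⊢ (p0 ∧ (p0 ∧ p0))
      [Ax] p0 ⊢ p0
      [∧I] p0 ⊢ (p0 ∧ p0)
        [Ax] p0 ⊢ p0
        [Ax] p0 ⊢ p0

Result: YES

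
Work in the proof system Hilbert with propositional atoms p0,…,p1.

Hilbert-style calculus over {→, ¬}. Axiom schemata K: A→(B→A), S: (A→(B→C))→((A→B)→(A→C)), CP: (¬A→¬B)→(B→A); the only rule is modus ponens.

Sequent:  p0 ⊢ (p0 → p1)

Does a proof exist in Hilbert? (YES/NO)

Truth-table refutation:
  v=00: Γ:[p0=F] Δ:[(p0 → p1)=T] refutes=False
  v=01: Γ:[p0=F] Δ:[(p0 → p1)=T] refutes=False
  v=10: Γ:[p0=T] Δ:[(p0 → p1)=F] refutes=True  ← countermodel

Result: NO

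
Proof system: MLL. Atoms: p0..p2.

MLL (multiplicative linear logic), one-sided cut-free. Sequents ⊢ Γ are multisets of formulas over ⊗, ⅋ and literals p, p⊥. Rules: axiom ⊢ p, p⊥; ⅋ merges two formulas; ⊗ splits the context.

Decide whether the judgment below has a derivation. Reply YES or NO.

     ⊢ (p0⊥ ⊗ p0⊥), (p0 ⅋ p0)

Proof tree:
[⅋]  ⊢ (p0⊥ ⊗ p0⊥), (p0 ⅋ p0)
  [⊗]  ⊢ p0, p0, (p0⊥ ⊗ p0⊥)
    [Ax]  ⊢ p0, p0⊥
    [Ax]  ⊢ p0, p0⊥

Result: YES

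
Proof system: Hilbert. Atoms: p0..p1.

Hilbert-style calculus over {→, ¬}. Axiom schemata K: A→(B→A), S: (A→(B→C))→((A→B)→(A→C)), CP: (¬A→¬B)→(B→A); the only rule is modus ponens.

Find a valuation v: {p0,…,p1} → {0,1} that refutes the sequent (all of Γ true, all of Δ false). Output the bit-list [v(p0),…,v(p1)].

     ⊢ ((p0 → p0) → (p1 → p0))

Enumerate valuations to refute Γ ⊢ Δ:
  v=00: Γ:[] Δ:[((p0 → p0) → (p1 → p0))=T] refutes=False
  v=01: Γ:[] Δ:[((p0 → p0) → (p1 → p0))=F] refutes=True  ← countermodel

Result: [0, 1]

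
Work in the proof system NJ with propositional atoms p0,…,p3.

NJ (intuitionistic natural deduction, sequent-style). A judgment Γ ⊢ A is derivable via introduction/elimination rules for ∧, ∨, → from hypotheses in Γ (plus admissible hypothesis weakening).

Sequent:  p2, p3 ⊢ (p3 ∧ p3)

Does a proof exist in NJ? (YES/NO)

Derivation trace:
[∧I] p2, p3 ⊢ (p3 ∧ p3)
  [Wk] p3, p2 ⊢ p3
    [Ax] p3 ⊢ p3
  [Wk] p3, p2 ⊢ p3
    [Ax] p3 ⊢ p3

Result: YES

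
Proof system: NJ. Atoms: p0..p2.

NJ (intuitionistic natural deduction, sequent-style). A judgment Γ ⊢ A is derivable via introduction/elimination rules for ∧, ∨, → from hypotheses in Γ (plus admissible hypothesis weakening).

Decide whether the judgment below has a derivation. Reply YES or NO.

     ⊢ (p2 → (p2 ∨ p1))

Derivation trace:
[→I]  ⊢ (p2 → (p2 ∨ p1))
  [∨I₁] p2 ⊢ (p2 ∨ p1)
    [Ax] p2 ⊢ p2

Result: YES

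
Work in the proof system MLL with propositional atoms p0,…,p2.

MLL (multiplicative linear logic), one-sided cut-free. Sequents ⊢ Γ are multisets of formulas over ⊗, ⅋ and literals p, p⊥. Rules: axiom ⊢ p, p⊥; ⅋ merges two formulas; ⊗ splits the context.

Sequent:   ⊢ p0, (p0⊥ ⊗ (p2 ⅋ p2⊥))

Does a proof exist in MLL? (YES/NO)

Proof tree:
[⊗]  ⊢ p0, (p0⊥ ⊗ (p2 ⅋ p2⊥))
  [Ax]  ⊢ p0, p0⊥
  [⅋]  ⊢ (p2 ⅋ p2⊥)
    [Ax]  ⊢ p2, p2⊥

Result: YES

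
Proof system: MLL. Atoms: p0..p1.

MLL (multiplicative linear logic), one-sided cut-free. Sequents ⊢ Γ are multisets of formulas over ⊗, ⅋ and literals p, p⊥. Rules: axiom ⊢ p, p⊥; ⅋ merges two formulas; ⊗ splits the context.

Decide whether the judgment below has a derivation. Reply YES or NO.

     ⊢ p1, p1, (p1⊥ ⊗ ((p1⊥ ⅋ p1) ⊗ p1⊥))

Derivation trace:
[⊗]  ⊢ p1, p1, (p1⊥ ⊗ ((p1⊥ ⅋ p1) ⊗ p1⊥))
  [Ax]  ⊢ p1, p1⊥
  [⊗]  ⊢ p1, ((p1⊥ ⅋ p1) ⊗ p1⊥)
    [⅋]  ⊢ (p1⊥ ⅋ p1)
      [Ax]  ⊢ p1, p1⊥
    [Ax]  ⊢ p1, p1⊥

Result: YES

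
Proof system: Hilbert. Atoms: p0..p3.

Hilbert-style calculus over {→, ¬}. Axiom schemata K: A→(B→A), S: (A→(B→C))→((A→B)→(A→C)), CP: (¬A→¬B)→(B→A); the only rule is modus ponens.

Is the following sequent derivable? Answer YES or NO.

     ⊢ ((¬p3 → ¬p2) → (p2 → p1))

Enumerate valuations to refute Γ ⊢ Δ:
  v=0000: Γ:[] Δ:[((¬p3 → ¬p2) → (p2 → p1))=T] refutes=False
  v=0001: Γ:[] Δ:[((¬p3 → ¬p2) → (p2 → p1))=T] refutes=False
  v=0010: Γ:[] Δ:[((¬p3 → ¬p2) → (p2 → p1))=T] refutes=False
  v=0011: Γ:[] Δ:[((¬p3 → ¬p2) → (p2 → p1))=F] refutes=True  ← countermodel

Result: NO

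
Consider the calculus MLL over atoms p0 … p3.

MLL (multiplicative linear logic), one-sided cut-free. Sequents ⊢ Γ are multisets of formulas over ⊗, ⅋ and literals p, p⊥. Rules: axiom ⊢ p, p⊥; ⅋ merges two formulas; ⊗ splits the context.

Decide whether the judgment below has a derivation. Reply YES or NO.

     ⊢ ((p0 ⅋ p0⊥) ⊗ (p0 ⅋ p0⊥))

Derivation (root first):
[⊗]  ⊢ ((p0 ⅋ p0⊥) ⊗ (p0 ⅋ p0⊥))
  [⅋]  ⊢ (p0 ⅋ p0⊥)
    [Ax]  ⊢ p0, p0⊥
  [⅋]  ⊢ (p0 ⅋ p0⊥)
    [Ax]  ⊢ p0, p0⊥

Result: YES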